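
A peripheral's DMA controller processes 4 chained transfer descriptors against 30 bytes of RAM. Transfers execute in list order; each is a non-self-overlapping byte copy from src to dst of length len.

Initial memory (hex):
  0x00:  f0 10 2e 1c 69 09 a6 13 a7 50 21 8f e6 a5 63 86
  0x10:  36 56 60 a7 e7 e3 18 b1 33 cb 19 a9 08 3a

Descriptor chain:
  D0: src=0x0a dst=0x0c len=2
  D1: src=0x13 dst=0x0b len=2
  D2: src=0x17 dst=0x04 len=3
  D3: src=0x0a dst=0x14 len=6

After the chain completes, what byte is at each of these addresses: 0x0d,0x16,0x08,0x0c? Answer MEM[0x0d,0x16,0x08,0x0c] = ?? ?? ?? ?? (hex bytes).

  after D0: wrote 2B at 0x0c = 218f
  after D1: wrote 2B at 0x0b = a7e7
  after D2: wrote 3B at 0x04 = b133cb
  after D3: wrote 6B at 0x14 = 21a7e78f6386
query mem[0x0d]=0x8f, mem[0x16]=0xe7, mem[0x08]=0xa7, mem[0x0c]=0xe7

MEM[0x0d,0x16,0x08,0x0c] = 8f e7 a7 e7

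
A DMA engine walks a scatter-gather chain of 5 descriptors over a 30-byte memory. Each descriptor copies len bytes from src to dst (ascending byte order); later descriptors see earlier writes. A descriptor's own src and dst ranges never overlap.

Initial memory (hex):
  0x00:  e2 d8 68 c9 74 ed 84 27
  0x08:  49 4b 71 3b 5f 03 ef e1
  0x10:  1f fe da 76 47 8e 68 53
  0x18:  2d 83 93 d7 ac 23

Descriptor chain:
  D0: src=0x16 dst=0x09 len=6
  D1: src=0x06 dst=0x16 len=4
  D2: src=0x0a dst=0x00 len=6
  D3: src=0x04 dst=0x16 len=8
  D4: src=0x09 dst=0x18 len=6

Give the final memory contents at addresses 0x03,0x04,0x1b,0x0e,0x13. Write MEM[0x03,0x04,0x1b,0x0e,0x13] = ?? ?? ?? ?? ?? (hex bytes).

[0] 0x16->0x09 len=6 : 68 53 2d 83 93 d7
[1] 0x06->0x16 len=4 : 84 27 49 68
[2] 0x0a->0x00 len=6 : 53 2d 83 93 d7 e1
[3] 0x04->0x16 len=8 : d7 e1 84 27 49 68 53 2d
[4] 0x09->0x18 len=6 : 68 53 2d 83 93 d7
query mem[0x03]=0x93, mem[0x04]=0xd7, mem[0x1b]=0x83, mem[0x0e]=0xd7, mem[0x13]=0x76

MEM[0x03,0x04,0x1b,0x0e,0x13] = 93 d7 83 d7 76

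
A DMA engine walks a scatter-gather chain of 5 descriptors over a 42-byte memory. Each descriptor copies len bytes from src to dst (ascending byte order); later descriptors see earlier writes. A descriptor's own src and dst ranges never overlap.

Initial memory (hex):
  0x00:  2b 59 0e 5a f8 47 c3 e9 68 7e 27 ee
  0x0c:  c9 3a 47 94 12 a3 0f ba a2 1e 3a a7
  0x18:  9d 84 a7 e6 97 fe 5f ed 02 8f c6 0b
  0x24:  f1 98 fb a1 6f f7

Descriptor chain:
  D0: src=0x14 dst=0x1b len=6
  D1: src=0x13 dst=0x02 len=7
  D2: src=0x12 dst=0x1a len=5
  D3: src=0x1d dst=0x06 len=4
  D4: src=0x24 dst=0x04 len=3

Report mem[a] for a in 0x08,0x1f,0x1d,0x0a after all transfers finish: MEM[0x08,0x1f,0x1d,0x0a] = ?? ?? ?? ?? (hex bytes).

#0 dst[0x1b+6] := {0xa2,0x1e,0x3a,0xa7,0x9d,0x84}
#1 dst[0x02+7] := {0xba,0xa2,0x1e,0x3a,0xa7,0x9d,0x84}
#2 dst[0x1a+5] := {0x0f,0xba,0xa2,0x1e,0x3a}
#3 dst[0x06+4] := {0x1e,0x3a,0x9d,0x84}
#4 dst[0x04+3] := {0xf1,0x98,0xfb}
query mem[0x08]=0x9d, mem[0x1f]=0x9d, mem[0x1d]=0x1e, mem[0x0a]=0x27

MEM[0x08,0x1f,0x1d,0x0a] = 9d 9d 1e 27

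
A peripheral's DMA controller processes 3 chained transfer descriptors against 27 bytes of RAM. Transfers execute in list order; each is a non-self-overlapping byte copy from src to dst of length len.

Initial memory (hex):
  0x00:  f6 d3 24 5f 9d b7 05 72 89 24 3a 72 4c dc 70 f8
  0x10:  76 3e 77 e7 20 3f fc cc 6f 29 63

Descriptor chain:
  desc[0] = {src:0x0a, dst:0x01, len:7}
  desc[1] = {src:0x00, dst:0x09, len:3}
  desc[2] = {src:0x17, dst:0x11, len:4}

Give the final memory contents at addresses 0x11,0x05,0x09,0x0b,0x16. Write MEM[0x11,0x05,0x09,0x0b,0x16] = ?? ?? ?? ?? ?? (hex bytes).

MEM[0x11,0x05,0x09,0x0b,0x16] = cc 70 f6 72 fc

D0: mem[0x01..0x07] <- [3a 72 4c dc 70 f8 76]
D1: mem[0x09..0x0b] <- [f6 3a 72]
D2: mem[0x11..0x14] <- [cc 6f 29 63]
query mem[0x11]=0xcc, mem[0x05]=0x70, mem[0x09]=0xf6, mem[0x0b]=0x72, mem[0x16]=0xfc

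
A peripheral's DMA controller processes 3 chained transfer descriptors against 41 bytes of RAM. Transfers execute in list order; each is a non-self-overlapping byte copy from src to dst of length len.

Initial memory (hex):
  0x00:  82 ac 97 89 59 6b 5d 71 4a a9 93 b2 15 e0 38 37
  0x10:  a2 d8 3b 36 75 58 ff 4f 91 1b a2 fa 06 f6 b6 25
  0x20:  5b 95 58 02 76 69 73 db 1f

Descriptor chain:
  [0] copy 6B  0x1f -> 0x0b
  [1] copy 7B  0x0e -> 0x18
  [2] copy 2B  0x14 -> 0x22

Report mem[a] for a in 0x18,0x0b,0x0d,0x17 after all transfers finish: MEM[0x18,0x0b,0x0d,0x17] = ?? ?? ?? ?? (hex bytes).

#0 dst[0x0b+6] := {0x25,0x5b,0x95,0x58,0x02,0x76}
#1 dst[0x18+7] := {0x58,0x02,0x76,0xd8,0x3b,0x36,0x75}
#2 dst[0x22+2] := {0x75,0x58}
query mem[0x18]=0x58, mem[0x0b]=0x25, mem[0x0d]=0x95, mem[0x17]=0x4f

MEM[0x18,0x0b,0x0d,0x17] = 58 25 95 4f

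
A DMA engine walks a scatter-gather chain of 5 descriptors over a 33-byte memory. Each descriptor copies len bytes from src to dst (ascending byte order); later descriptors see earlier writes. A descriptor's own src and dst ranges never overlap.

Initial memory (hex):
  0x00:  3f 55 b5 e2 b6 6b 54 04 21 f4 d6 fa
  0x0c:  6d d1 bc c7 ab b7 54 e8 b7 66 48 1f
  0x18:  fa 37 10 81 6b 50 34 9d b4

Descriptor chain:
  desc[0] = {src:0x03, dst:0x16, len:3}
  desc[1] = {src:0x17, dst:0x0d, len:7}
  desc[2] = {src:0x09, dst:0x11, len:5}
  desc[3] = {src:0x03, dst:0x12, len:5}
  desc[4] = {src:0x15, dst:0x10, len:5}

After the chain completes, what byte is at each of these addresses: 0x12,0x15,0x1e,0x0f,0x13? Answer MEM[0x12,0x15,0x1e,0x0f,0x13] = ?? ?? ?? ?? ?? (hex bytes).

MEM[0x12,0x15,0x1e,0x0f,0x13] = b6 54 34 37 6b

D0: mem[0x16..0x18] <- [e2 b6 6b]
D1: mem[0x0d..0x13] <- [b6 6b 37 10 81 6b 50]
D2: mem[0x11..0x15] <- [f4 d6 fa 6d b6]
D3: mem[0x12..0x16] <- [e2 b6 6b 54 04]
D4: mem[0x10..0x14] <- [54 04 b6 6b 37]
query mem[0x12]=0xb6, mem[0x15]=0x54, mem[0x1e]=0x34, mem[0x0f]=0x37, mem[0x13]=0x6b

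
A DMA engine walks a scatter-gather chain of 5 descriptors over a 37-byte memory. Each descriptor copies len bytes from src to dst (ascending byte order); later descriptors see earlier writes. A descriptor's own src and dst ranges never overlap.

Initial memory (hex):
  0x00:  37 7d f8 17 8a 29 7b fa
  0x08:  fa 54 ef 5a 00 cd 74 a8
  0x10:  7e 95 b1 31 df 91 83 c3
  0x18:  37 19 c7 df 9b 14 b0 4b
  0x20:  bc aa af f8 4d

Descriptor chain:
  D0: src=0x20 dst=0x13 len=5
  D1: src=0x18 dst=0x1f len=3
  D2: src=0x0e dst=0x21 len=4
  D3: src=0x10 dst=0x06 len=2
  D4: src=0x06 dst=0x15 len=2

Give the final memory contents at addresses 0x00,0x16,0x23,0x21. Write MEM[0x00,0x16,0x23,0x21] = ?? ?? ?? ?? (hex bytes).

MEM[0x00,0x16,0x23,0x21] = 37 95 7e 74

D0: mem[0x13..0x17] <- [bc aa af f8 4d]
D1: mem[0x1f..0x21] <- [37 19 c7]
D2: mem[0x21..0x24] <- [74 a8 7e 95]
D3: mem[0x06..0x07] <- [7e 95]
D4: mem[0x15..0x16] <- [7e 95]
query mem[0x00]=0x37, mem[0x16]=0x95, mem[0x23]=0x7e, mem[0x21]=0x74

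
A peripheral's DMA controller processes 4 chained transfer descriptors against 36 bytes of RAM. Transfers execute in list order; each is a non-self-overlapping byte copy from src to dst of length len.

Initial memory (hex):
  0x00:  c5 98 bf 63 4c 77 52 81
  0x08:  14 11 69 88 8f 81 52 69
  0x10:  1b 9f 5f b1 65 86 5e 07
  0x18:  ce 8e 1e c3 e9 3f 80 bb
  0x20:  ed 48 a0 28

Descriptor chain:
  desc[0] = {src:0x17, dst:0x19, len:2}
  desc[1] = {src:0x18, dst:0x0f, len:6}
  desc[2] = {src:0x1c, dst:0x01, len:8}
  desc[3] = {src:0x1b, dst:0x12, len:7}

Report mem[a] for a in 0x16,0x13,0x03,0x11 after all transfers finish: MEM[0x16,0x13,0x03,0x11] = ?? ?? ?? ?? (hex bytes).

#0 dst[0x19+2] := {0x07,0xce}
#1 dst[0x0f+6] := {0xce,0x07,0xce,0xc3,0xe9,0x3f}
#2 dst[0x01+8] := {0xe9,0x3f,0x80,0xbb,0xed,0x48,0xa0,0x28}
#3 dst[0x12+7] := {0xc3,0xe9,0x3f,0x80,0xbb,0xed,0x48}
query mem[0x16]=0xbb, mem[0x13]=0xe9, mem[0x03]=0x80, mem[0x11]=0xce

MEM[0x16,0x13,0x03,0x11] = bb e9 80 ce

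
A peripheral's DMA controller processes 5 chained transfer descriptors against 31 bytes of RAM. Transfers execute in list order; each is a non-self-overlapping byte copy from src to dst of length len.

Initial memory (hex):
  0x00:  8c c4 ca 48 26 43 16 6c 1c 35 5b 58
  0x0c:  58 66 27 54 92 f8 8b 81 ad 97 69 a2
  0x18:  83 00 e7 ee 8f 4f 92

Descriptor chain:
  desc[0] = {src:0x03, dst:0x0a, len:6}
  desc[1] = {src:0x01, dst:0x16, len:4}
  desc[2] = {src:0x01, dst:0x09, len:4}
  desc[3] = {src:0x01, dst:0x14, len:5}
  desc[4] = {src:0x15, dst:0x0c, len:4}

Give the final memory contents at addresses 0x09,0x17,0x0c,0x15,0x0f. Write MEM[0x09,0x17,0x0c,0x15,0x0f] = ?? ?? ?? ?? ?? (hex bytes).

  after D0: wrote 6B at 0x0a = 482643166c1c
  after D1: wrote 4B at 0x16 = c4ca4826
  after D2: wrote 4B at 0x09 = c4ca4826
  after D3: wrote 5B at 0x14 = c4ca482643
  after D4: wrote 4B at 0x0c = ca482643
query mem[0x09]=0xc4, mem[0x17]=0x26, mem[0x0c]=0xca, mem[0x15]=0xca, mem[0x0f]=0x43

MEM[0x09,0x17,0x0c,0x15,0x0f] = c4 26 ca ca 43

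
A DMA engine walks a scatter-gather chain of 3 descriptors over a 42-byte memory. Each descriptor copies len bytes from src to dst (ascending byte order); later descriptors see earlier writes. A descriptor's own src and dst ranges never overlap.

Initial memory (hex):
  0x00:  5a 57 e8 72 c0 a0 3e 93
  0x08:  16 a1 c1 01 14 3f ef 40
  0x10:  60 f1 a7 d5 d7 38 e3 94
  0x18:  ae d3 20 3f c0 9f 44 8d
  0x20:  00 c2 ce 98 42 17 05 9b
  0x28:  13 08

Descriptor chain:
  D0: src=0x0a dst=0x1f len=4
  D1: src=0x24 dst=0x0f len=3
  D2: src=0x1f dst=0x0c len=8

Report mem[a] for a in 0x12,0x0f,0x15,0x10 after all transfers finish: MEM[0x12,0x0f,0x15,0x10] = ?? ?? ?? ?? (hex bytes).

#0 dst[0x1f+4] := {0xc1,0x01,0x14,0x3f}
#1 dst[0x0f+3] := {0x42,0x17,0x05}
#2 dst[0x0c+8] := {0xc1,0x01,0x14,0x3f,0x98,0x42,0x17,0x05}
query mem[0x12]=0x17, mem[0x0f]=0x3f, mem[0x15]=0x38, mem[0x10]=0x98

MEM[0x12,0x0f,0x15,0x10] = 17 3f 38 98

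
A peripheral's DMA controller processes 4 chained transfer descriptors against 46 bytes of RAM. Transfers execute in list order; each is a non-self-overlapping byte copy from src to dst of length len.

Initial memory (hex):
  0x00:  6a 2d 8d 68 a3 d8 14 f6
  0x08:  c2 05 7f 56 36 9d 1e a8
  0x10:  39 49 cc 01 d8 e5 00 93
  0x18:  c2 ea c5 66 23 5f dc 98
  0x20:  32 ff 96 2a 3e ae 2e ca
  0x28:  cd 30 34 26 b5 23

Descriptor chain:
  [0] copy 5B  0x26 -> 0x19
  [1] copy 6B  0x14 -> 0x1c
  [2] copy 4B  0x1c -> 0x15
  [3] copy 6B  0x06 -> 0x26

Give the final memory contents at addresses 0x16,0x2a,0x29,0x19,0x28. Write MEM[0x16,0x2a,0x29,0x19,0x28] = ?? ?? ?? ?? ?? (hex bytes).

MEM[0x16,0x2a,0x29,0x19,0x28] = e5 7f 05 2e c2

  after D0: wrote 5B at 0x19 = 2ecacd3034
  after D1: wrote 6B at 0x1c = d8e50093c22e
  after D2: wrote 4B at 0x15 = d8e50093
  after D3: wrote 6B at 0x26 = 14f6c2057f56
query mem[0x16]=0xe5, mem[0x2a]=0x7f, mem[0x29]=0x05, mem[0x19]=0x2e, mem[0x28]=0xc2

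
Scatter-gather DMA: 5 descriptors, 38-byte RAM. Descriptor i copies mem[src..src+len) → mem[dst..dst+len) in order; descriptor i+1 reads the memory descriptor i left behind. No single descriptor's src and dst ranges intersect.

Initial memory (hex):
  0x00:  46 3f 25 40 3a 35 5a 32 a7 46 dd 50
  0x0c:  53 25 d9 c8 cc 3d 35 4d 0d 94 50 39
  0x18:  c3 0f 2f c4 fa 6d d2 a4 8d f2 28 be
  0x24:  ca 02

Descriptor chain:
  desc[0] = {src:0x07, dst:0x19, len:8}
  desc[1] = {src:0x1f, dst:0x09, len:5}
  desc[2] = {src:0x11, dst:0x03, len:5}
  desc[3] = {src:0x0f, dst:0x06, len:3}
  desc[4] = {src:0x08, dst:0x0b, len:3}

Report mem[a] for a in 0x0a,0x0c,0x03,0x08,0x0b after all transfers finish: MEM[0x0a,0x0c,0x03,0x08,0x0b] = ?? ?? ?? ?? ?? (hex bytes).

MEM[0x0a,0x0c,0x03,0x08,0x0b] = d9 25 3d 3d 3d

  after D0: wrote 8B at 0x19 = 32a746dd505325d9
  after D1: wrote 5B at 0x09 = 25d9f228be
  after D2: wrote 5B at 0x03 = 3d354d0d94
  after D3: wrote 3B at 0x06 = c8cc3d
  after D4: wrote 3B at 0x0b = 3d25d9
query mem[0x0a]=0xd9, mem[0x0c]=0x25, mem[0x03]=0x3d, mem[0x08]=0x3d, mem[0x0b]=0x3d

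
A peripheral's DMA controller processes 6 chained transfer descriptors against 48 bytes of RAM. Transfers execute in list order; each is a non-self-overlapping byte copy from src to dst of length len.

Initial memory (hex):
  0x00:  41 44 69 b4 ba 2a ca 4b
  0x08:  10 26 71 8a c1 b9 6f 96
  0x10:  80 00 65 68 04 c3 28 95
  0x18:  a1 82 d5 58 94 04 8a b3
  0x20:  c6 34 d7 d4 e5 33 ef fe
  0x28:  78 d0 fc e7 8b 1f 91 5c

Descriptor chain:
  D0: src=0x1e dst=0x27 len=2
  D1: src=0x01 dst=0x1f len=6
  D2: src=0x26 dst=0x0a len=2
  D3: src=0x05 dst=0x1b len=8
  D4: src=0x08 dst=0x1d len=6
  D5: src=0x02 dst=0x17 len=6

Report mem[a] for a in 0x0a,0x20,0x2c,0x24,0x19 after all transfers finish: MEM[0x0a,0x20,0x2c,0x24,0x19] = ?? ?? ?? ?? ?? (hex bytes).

MEM[0x0a,0x20,0x2c,0x24,0x19] = ef 8a 8b ca ba

  after D0: wrote 2B at 0x27 = 8ab3
  after D1: wrote 6B at 0x1f = 4469b4ba2aca
  after D2: wrote 2B at 0x0a = ef8a
  after D3: wrote 8B at 0x1b = 2aca4b1026ef8ac1
  after D4: wrote 6B at 0x1d = 1026ef8ac1b9
  after D5: wrote 6B at 0x17 = 69b4ba2aca4b
query mem[0x0a]=0xef, mem[0x20]=0x8a, mem[0x2c]=0x8b, mem[0x24]=0xca, mem[0x19]=0xba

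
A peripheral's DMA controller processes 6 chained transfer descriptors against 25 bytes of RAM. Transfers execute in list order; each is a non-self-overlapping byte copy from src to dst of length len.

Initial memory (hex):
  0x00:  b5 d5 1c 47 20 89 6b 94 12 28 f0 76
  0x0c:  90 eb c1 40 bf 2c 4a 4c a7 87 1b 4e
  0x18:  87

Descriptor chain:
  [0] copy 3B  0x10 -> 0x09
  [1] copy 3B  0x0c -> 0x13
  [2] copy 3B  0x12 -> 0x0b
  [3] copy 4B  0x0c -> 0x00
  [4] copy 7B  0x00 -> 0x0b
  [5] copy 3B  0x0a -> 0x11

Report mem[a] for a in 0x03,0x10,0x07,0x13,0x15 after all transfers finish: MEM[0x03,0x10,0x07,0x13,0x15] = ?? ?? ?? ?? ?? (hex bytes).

[0] 0x10->0x09 len=3 : bf 2c 4a
[1] 0x0c->0x13 len=3 : 90 eb c1
[2] 0x12->0x0b len=3 : 4a 90 eb
[3] 0x0c->0x00 len=4 : 90 eb c1 40
[4] 0x00->0x0b len=7 : 90 eb c1 40 20 89 6b
[5] 0x0a->0x11 len=3 : 2c 90 eb
query mem[0x03]=0x40, mem[0x10]=0x89, mem[0x07]=0x94, mem[0x13]=0xeb, mem[0x15]=0xc1

MEM[0x03,0x10,0x07,0x13,0x15] = 40 89 94 eb c1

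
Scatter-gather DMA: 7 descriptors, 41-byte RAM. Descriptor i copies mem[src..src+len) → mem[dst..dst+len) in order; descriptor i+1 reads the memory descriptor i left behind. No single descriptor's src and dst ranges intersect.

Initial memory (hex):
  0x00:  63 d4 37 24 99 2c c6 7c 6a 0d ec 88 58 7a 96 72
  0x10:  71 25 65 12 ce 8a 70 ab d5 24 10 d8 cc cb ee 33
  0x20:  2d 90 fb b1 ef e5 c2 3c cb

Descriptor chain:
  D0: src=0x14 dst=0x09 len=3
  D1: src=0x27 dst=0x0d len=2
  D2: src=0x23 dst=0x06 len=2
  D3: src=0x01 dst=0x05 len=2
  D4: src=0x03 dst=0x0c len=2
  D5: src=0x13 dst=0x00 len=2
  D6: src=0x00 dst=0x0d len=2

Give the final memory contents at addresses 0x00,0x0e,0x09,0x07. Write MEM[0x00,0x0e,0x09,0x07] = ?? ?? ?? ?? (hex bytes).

#0 dst[0x09+3] := {0xce,0x8a,0x70}
#1 dst[0x0d+2] := {0x3c,0xcb}
#2 dst[0x06+2] := {0xb1,0xef}
#3 dst[0x05+2] := {0xd4,0x37}
#4 dst[0x0c+2] := {0x24,0x99}
#5 dst[0x00+2] := {0x12,0xce}
#6 dst[0x0d+2] := {0x12,0xce}
query mem[0x00]=0x12, mem[0x0e]=0xce, mem[0x09]=0xce, mem[0x07]=0xef

MEM[0x00,0x0e,0x09,0x07] = 12 ce ce ef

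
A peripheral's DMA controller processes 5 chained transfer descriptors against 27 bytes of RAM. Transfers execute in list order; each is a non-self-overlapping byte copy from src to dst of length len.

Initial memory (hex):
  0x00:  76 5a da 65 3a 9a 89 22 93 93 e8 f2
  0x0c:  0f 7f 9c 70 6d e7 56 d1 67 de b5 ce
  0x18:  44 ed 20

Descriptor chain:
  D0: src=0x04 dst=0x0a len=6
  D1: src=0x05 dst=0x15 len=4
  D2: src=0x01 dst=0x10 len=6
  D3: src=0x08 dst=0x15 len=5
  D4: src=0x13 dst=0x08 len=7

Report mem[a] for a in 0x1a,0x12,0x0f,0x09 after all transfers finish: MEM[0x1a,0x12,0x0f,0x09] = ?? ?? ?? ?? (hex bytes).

[0] 0x04->0x0a len=6 : 3a 9a 89 22 93 93
[1] 0x05->0x15 len=4 : 9a 89 22 93
[2] 0x01->0x10 len=6 : 5a da 65 3a 9a 89
[3] 0x08->0x15 len=5 : 93 93 3a 9a 89
[4] 0x13->0x08 len=7 : 3a 9a 93 93 3a 9a 89
query mem[0x1a]=0x20, mem[0x12]=0x65, mem[0x0f]=0x93, mem[0x09]=0x9a

MEM[0x1a,0x12,0x0f,0x09] = 20 65 93 9a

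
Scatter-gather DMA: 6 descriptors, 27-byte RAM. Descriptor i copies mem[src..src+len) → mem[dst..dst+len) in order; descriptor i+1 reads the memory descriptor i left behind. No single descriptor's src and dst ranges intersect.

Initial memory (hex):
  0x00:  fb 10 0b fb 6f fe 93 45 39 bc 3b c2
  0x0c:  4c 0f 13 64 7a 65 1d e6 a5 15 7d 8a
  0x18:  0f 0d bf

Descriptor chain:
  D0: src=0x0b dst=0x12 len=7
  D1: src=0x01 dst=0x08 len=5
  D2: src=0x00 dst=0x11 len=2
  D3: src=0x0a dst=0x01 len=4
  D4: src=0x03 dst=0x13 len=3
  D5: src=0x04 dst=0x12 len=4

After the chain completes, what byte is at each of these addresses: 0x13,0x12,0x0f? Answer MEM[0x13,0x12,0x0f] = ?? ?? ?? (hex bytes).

MEM[0x13,0x12,0x0f] = fe 0f 64

[0] 0x0b->0x12 len=7 : c2 4c 0f 13 64 7a 65
[1] 0x01->0x08 len=5 : 10 0b fb 6f fe
[2] 0x00->0x11 len=2 : fb 10
[3] 0x0a->0x01 len=4 : fb 6f fe 0f
[4] 0x03->0x13 len=3 : fe 0f fe
[5] 0x04->0x12 len=4 : 0f fe 93 45
query mem[0x13]=0xfe, mem[0x12]=0x0f, mem[0x0f]=0x64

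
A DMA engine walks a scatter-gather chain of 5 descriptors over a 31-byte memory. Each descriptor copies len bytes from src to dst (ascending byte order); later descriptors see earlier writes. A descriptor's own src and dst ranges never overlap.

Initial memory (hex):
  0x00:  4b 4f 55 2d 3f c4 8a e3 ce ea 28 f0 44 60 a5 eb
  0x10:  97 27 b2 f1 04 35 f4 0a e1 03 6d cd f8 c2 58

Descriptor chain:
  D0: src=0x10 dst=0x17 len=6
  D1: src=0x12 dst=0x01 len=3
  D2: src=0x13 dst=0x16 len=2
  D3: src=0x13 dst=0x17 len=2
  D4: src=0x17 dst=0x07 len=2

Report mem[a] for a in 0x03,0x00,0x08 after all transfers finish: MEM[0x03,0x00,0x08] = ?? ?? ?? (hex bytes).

MEM[0x03,0x00,0x08] = 04 4b 04

D0: mem[0x17..0x1c] <- [97 27 b2 f1 04 35]
D1: mem[0x01..0x03] <- [b2 f1 04]
D2: mem[0x16..0x17] <- [f1 04]
D3: mem[0x17..0x18] <- [f1 04]
D4: mem[0x07..0x08] <- [f1 04]
query mem[0x03]=0x04, mem[0x00]=0x4b, mem[0x08]=0x04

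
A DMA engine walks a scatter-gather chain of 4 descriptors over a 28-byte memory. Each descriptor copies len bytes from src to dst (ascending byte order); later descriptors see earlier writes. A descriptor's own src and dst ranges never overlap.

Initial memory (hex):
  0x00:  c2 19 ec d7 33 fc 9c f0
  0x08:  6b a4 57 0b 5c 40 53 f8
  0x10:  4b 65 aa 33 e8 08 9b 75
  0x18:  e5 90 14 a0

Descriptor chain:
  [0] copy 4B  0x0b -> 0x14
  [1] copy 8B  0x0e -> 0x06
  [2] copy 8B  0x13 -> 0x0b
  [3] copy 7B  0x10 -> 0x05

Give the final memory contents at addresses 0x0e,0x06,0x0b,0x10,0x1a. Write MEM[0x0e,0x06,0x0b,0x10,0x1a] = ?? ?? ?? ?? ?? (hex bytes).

  after D0: wrote 4B at 0x14 = 0b5c4053
  after D1: wrote 8B at 0x06 = 53f84b65aa330b5c
  after D2: wrote 8B at 0x0b = 330b5c4053e59014
  after D3: wrote 7B at 0x05 = e59014330b5c40
query mem[0x0e]=0x40, mem[0x06]=0x90, mem[0x0b]=0x40, mem[0x10]=0xe5, mem[0x1a]=0x14

MEM[0x0e,0x06,0x0b,0x10,0x1a] = 40 90 40 e5 14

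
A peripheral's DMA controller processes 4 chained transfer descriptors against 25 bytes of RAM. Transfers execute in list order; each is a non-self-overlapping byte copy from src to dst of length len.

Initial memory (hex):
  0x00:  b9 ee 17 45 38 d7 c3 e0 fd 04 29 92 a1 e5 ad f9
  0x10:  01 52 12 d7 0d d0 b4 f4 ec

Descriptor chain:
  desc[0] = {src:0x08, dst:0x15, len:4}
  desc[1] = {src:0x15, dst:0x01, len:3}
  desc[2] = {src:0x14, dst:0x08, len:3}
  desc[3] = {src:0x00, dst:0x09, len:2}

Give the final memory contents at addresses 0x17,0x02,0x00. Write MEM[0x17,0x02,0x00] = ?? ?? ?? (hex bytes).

[0] 0x08->0x15 len=4 : fd 04 29 92
[1] 0x15->0x01 len=3 : fd 04 29
[2] 0x14->0x08 len=3 : 0d fd 04
[3] 0x00->0x09 len=2 : b9 fd
query mem[0x17]=0x29, mem[0x02]=0x04, mem[0x00]=0xb9

MEM[0x17,0x02,0x00] = 29 04 b9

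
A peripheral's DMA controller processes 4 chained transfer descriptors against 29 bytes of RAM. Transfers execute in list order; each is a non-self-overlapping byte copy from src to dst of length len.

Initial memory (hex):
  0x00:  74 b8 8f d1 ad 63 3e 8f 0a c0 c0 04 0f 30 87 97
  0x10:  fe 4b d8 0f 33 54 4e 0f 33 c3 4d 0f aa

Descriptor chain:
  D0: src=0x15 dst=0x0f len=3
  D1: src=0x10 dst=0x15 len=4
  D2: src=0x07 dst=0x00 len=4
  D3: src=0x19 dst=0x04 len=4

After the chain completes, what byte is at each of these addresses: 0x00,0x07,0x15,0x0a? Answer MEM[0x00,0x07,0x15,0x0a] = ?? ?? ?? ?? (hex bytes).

  after D0: wrote 3B at 0x0f = 544e0f
  after D1: wrote 4B at 0x15 = 4e0fd80f
  after D2: wrote 4B at 0x00 = 8f0ac0c0
  after D3: wrote 4B at 0x04 = c34d0faa
query mem[0x00]=0x8f, mem[0x07]=0xaa, mem[0x15]=0x4e, mem[0x0a]=0xc0

MEM[0x00,0x07,0x15,0x0a] = 8f aa 4e c0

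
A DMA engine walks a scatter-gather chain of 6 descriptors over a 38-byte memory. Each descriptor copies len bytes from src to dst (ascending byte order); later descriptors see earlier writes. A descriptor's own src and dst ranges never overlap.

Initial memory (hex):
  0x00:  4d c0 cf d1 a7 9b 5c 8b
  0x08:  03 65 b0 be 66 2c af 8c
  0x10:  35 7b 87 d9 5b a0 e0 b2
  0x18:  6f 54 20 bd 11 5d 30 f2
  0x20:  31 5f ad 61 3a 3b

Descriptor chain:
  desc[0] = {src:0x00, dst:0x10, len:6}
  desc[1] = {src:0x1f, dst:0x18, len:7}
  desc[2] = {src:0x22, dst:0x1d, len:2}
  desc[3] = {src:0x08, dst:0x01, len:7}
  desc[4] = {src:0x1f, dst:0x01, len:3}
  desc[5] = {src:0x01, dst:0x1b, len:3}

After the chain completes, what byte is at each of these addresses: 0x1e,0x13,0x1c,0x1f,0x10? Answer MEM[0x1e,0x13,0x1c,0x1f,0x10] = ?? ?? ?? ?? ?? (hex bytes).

MEM[0x1e,0x13,0x1c,0x1f,0x10] = 61 d1 31 f2 4d

D0: mem[0x10..0x15] <- [4d c0 cf d1 a7 9b]
D1: mem[0x18..0x1e] <- [f2 31 5f ad 61 3a 3b]
D2: mem[0x1d..0x1e] <- [ad 61]
D3: mem[0x01..0x07] <- [03 65 b0 be 66 2c af]
D4: mem[0x01..0x03] <- [f2 31 5f]
D5: mem[0x1b..0x1d] <- [f2 31 5f]
query mem[0x1e]=0x61, mem[0x13]=0xd1, mem[0x1c]=0x31, mem[0x1f]=0xf2, mem[0x10]=0x4d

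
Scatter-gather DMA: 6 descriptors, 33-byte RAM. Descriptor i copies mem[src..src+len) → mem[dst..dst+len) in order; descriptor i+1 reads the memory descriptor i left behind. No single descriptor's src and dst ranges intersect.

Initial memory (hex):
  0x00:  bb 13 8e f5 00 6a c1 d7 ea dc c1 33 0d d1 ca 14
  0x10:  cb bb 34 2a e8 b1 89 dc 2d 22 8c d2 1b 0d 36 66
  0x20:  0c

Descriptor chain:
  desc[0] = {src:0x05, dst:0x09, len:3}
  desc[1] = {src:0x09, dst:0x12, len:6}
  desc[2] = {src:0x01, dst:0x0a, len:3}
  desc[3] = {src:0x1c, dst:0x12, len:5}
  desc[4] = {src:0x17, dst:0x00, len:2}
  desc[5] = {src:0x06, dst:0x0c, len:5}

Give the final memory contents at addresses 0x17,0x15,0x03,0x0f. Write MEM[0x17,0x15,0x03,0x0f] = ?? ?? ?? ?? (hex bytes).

MEM[0x17,0x15,0x03,0x0f] = ca 66 f5 6a

#0 dst[0x09+3] := {0x6a,0xc1,0xd7}
#1 dst[0x12+6] := {0x6a,0xc1,0xd7,0x0d,0xd1,0xca}
#2 dst[0x0a+3] := {0x13,0x8e,0xf5}
#3 dst[0x12+5] := {0x1b,0x0d,0x36,0x66,0x0c}
#4 dst[0x00+2] := {0xca,0x2d}
#5 dst[0x0c+5] := {0xc1,0xd7,0xea,0x6a,0x13}
query mem[0x17]=0xca, mem[0x15]=0x66, mem[0x03]=0xf5, mem[0x0f]=0x6a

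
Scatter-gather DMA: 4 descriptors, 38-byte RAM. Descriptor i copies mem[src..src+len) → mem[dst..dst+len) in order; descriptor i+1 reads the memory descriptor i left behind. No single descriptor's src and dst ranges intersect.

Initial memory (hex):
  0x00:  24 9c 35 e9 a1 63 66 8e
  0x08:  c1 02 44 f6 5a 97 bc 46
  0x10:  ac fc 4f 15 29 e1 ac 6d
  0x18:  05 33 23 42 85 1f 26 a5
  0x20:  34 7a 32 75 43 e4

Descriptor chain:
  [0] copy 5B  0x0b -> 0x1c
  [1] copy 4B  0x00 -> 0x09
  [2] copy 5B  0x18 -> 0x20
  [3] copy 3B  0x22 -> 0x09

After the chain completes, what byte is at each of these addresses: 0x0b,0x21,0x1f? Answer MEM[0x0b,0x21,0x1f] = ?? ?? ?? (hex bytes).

D0: mem[0x1c..0x20] <- [f6 5a 97 bc 46]
D1: mem[0x09..0x0c] <- [24 9c 35 e9]
D2: mem[0x20..0x24] <- [05 33 23 42 f6]
D3: mem[0x09..0x0b] <- [23 42 f6]
query mem[0x0b]=0xf6, mem[0x21]=0x33, mem[0x1f]=0xbc

MEM[0x0b,0x21,0x1f] = f6 33 bc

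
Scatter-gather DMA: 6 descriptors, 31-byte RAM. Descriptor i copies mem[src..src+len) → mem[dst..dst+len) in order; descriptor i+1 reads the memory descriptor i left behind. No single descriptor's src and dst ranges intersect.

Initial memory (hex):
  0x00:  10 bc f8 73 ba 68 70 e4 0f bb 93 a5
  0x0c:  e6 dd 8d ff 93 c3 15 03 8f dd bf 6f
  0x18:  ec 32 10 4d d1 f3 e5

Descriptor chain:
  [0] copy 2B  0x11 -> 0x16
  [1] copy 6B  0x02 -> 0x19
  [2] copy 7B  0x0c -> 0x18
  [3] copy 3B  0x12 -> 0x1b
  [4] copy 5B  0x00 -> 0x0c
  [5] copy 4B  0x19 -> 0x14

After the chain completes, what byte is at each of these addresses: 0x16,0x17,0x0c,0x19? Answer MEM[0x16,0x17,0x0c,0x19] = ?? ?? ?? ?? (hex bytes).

MEM[0x16,0x17,0x0c,0x19] = 15 03 10 dd

D0: mem[0x16..0x17] <- [c3 15]
D1: mem[0x19..0x1e] <- [f8 73 ba 68 70 e4]
D2: mem[0x18..0x1e] <- [e6 dd 8d ff 93 c3 15]
D3: mem[0x1b..0x1d] <- [15 03 8f]
D4: mem[0x0c..0x10] <- [10 bc f8 73 ba]
D5: mem[0x14..0x17] <- [dd 8d 15 03]
query mem[0x16]=0x15, mem[0x17]=0x03, mem[0x0c]=0x10, mem[0x19]=0xdd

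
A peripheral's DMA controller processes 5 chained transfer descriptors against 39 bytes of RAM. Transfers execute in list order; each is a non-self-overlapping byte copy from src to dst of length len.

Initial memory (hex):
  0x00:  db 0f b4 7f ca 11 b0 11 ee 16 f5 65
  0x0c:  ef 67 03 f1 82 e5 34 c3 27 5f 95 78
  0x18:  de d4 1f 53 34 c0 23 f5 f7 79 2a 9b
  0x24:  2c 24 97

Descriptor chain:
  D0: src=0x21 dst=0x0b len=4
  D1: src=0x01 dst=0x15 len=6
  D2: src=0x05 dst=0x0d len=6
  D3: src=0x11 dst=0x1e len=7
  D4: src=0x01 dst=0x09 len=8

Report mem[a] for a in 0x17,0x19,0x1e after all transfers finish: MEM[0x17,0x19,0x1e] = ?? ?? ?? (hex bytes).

MEM[0x17,0x19,0x1e] = 7f 11 16

#0 dst[0x0b+4] := {0x79,0x2a,0x9b,0x2c}
#1 dst[0x15+6] := {0x0f,0xb4,0x7f,0xca,0x11,0xb0}
#2 dst[0x0d+6] := {0x11,0xb0,0x11,0xee,0x16,0xf5}
#3 dst[0x1e+7] := {0x16,0xf5,0xc3,0x27,0x0f,0xb4,0x7f}
#4 dst[0x09+8] := {0x0f,0xb4,0x7f,0xca,0x11,0xb0,0x11,0xee}
query mem[0x17]=0x7f, mem[0x19]=0x11, mem[0x1e]=0x16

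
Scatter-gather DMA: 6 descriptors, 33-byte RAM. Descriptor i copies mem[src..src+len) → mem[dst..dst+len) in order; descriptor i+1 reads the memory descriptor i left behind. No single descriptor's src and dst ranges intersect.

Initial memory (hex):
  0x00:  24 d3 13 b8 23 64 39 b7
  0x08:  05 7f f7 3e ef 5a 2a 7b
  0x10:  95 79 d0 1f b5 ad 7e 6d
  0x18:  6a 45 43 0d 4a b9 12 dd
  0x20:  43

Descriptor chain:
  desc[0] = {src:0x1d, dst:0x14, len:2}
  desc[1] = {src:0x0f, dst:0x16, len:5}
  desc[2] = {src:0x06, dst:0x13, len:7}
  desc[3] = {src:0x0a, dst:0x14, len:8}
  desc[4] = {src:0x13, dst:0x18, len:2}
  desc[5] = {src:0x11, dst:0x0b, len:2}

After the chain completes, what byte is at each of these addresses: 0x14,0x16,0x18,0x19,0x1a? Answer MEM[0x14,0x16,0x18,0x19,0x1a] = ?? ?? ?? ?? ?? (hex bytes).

MEM[0x14,0x16,0x18,0x19,0x1a] = f7 ef 39 f7 95

[0] 0x1d->0x14 len=2 : b9 12
[1] 0x0f->0x16 len=5 : 7b 95 79 d0 1f
[2] 0x06->0x13 len=7 : 39 b7 05 7f f7 3e ef
[3] 0x0a->0x14 len=8 : f7 3e ef 5a 2a 7b 95 79
[4] 0x13->0x18 len=2 : 39 f7
[5] 0x11->0x0b len=2 : 79 d0
query mem[0x14]=0xf7, mem[0x16]=0xef, mem[0x18]=0x39, mem[0x19]=0xf7, mem[0x1a]=0x95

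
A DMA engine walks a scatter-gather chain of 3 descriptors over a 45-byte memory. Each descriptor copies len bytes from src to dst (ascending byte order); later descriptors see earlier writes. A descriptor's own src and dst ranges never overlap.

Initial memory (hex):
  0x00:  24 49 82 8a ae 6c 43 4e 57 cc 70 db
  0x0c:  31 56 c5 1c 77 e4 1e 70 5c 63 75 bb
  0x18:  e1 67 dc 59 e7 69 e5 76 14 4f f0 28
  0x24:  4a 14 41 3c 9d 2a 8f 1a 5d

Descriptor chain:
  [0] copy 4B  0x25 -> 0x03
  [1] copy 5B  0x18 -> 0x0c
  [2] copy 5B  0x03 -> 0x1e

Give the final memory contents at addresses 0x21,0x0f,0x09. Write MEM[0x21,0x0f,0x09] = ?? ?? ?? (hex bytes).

D0: mem[0x03..0x06] <- [14 41 3c 9d]
D1: mem[0x0c..0x10] <- [e1 67 dc 59 e7]
D2: mem[0x1e..0x22] <- [14 41 3c 9d 4e]
query mem[0x21]=0x9d, mem[0x0f]=0x59, mem[0x09]=0xcc

MEM[0x21,0x0f,0x09] = 9d 59 cc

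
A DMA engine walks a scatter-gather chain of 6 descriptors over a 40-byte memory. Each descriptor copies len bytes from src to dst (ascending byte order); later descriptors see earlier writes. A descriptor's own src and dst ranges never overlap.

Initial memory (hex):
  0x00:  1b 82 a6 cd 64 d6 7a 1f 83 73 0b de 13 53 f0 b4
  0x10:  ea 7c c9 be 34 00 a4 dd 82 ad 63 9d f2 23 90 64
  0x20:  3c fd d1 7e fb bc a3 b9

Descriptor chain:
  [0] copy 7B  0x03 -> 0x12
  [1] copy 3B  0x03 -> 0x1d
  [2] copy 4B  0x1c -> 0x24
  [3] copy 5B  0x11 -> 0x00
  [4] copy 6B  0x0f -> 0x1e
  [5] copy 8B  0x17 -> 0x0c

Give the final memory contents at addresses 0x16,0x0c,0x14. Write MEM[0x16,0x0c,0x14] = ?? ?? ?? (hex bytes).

[0] 0x03->0x12 len=7 : cd 64 d6 7a 1f 83 73
[1] 0x03->0x1d len=3 : cd 64 d6
[2] 0x1c->0x24 len=4 : f2 cd 64 d6
[3] 0x11->0x00 len=5 : 7c cd 64 d6 7a
[4] 0x0f->0x1e len=6 : b4 ea 7c cd 64 d6
[5] 0x17->0x0c len=8 : 83 73 ad 63 9d f2 cd b4
query mem[0x16]=0x1f, mem[0x0c]=0x83, mem[0x14]=0xd6

MEM[0x16,0x0c,0x14] = 1f 83 d6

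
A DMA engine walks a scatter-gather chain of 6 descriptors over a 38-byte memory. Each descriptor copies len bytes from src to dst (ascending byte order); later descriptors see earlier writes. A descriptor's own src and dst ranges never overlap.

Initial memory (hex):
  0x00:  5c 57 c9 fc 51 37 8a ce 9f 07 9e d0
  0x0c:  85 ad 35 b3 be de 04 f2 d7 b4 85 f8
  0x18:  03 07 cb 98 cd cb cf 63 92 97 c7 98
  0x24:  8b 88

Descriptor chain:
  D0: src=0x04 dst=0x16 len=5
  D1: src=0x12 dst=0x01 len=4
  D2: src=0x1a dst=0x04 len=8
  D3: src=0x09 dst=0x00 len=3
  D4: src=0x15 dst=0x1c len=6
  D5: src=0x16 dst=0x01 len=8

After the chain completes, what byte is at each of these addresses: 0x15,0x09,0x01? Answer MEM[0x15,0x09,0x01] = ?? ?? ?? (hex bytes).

  after D0: wrote 5B at 0x16 = 51378ace9f
  after D1: wrote 4B at 0x01 = 04f2d7b4
  after D2: wrote 8B at 0x04 = 9f98cdcbcf639297
  after D3: wrote 3B at 0x00 = 639297
  after D4: wrote 6B at 0x1c = b451378ace9f
  after D5: wrote 8B at 0x01 = 51378ace9f98b451
query mem[0x15]=0xb4, mem[0x09]=0x63, mem[0x01]=0x51

MEM[0x15,0x09,0x01] = b4 63 51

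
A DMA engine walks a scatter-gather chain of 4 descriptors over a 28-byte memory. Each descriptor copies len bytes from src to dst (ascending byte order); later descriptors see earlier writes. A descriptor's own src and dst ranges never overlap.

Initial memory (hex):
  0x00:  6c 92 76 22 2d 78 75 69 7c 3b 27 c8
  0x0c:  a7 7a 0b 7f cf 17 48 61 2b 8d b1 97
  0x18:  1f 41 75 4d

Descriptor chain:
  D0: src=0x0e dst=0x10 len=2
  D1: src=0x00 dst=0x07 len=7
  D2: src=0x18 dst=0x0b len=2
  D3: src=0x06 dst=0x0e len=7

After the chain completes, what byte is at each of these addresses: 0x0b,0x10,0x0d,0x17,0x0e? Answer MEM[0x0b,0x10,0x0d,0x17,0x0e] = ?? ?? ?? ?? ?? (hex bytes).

#0 dst[0x10+2] := {0x0b,0x7f}
#1 dst[0x07+7] := {0x6c,0x92,0x76,0x22,0x2d,0x78,0x75}
#2 dst[0x0b+2] := {0x1f,0x41}
#3 dst[0x0e+7] := {0x75,0x6c,0x92,0x76,0x22,0x1f,0x41}
query mem[0x0b]=0x1f, mem[0x10]=0x92, mem[0x0d]=0x75, mem[0x17]=0x97, mem[0x0e]=0x75

MEM[0x0b,0x10,0x0d,0x17,0x0e] = 1f 92 75 97 75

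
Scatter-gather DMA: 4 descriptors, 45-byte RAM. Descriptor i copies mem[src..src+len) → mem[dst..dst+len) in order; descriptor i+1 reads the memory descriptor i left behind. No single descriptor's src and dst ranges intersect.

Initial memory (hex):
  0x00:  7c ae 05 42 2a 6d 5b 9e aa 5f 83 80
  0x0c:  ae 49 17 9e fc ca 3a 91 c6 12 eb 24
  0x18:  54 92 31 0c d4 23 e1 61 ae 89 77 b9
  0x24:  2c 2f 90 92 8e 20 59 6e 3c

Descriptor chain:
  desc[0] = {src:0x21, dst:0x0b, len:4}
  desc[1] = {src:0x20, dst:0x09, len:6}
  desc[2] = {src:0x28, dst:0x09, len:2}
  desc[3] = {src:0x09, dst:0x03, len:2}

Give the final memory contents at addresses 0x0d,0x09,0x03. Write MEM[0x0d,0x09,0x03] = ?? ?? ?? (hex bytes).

  after D0: wrote 4B at 0x0b = 8977b92c
  after D1: wrote 6B at 0x09 = ae8977b92c2f
  after D2: wrote 2B at 0x09 = 8e20
  after D3: wrote 2B at 0x03 = 8e20
query mem[0x0d]=0x2c, mem[0x09]=0x8e, mem[0x03]=0x8e

MEM[0x0d,0x09,0x03] = 2c 8e 8e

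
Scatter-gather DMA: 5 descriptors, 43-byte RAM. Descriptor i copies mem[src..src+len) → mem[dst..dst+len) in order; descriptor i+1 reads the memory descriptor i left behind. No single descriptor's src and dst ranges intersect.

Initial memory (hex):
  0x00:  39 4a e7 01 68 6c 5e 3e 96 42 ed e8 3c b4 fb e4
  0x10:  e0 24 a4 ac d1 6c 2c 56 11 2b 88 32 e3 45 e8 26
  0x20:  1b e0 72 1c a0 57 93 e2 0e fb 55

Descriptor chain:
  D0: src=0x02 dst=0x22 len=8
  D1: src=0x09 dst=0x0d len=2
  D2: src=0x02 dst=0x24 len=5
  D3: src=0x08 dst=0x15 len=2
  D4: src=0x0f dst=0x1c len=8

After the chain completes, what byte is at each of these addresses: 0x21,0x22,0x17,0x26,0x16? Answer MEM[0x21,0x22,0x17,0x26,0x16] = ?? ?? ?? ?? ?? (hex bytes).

#0 dst[0x22+8] := {0xe7,0x01,0x68,0x6c,0x5e,0x3e,0x96,0x42}
#1 dst[0x0d+2] := {0x42,0xed}
#2 dst[0x24+5] := {0xe7,0x01,0x68,0x6c,0x5e}
#3 dst[0x15+2] := {0x96,0x42}
#4 dst[0x1c+8] := {0xe4,0xe0,0x24,0xa4,0xac,0xd1,0x96,0x42}
query mem[0x21]=0xd1, mem[0x22]=0x96, mem[0x17]=0x56, mem[0x26]=0x68, mem[0x16]=0x42

MEM[0x21,0x22,0x17,0x26,0x16] = d1 96 56 68 42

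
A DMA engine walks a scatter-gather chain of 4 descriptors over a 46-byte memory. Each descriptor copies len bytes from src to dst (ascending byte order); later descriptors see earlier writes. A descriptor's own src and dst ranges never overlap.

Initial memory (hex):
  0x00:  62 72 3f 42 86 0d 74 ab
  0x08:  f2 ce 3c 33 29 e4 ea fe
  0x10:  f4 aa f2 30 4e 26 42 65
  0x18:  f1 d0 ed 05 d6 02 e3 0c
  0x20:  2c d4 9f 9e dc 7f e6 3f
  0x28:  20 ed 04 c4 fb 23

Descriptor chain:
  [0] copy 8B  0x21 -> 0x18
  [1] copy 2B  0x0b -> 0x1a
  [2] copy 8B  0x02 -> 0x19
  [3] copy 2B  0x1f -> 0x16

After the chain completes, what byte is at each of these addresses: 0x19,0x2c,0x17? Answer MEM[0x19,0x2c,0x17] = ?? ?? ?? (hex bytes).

  after D0: wrote 8B at 0x18 = d49f9edc7fe63f20
  after D1: wrote 2B at 0x1a = 3329
  after D2: wrote 8B at 0x19 = 3f42860d74abf2ce
  after D3: wrote 2B at 0x16 = f2ce
query mem[0x19]=0x3f, mem[0x2c]=0xfb, mem[0x17]=0xce

MEM[0x19,0x2c,0x17] = 3f fb ce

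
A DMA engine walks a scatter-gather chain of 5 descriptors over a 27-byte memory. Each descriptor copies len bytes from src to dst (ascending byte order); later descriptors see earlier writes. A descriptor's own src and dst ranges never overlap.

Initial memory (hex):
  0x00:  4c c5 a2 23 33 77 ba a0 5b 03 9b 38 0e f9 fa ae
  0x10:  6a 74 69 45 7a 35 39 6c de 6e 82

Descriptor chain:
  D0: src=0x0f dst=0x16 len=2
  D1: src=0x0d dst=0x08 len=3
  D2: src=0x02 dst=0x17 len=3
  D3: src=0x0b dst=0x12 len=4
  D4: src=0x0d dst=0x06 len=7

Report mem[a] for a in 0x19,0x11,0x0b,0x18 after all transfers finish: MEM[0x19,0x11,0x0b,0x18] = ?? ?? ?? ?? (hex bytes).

#0 dst[0x16+2] := {0xae,0x6a}
#1 dst[0x08+3] := {0xf9,0xfa,0xae}
#2 dst[0x17+3] := {0xa2,0x23,0x33}
#3 dst[0x12+4] := {0x38,0x0e,0xf9,0xfa}
#4 dst[0x06+7] := {0xf9,0xfa,0xae,0x6a,0x74,0x38,0x0e}
query mem[0x19]=0x33, mem[0x11]=0x74, mem[0x0b]=0x38, mem[0x18]=0x23

MEM[0x19,0x11,0x0b,0x18] = 33 74 38 23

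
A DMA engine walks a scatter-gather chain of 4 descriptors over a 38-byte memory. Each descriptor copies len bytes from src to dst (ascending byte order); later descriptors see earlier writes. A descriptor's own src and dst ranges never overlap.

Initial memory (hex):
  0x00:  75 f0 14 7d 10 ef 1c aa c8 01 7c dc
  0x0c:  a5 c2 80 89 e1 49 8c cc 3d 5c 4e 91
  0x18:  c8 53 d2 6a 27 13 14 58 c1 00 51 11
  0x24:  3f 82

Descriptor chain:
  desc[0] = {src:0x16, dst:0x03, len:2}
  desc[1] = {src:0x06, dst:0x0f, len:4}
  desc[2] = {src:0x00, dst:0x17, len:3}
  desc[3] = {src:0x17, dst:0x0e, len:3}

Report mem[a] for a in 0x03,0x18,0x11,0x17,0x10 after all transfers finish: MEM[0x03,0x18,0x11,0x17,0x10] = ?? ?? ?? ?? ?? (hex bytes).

#0 dst[0x03+2] := {0x4e,0x91}
#1 dst[0x0f+4] := {0x1c,0xaa,0xc8,0x01}
#2 dst[0x17+3] := {0x75,0xf0,0x14}
#3 dst[0x0e+3] := {0x75,0xf0,0x14}
query mem[0x03]=0x4e, mem[0x18]=0xf0, mem[0x11]=0xc8, mem[0x17]=0x75, mem[0x10]=0x14

MEM[0x03,0x18,0x11,0x17,0x10] = 4e f0 c8 75 14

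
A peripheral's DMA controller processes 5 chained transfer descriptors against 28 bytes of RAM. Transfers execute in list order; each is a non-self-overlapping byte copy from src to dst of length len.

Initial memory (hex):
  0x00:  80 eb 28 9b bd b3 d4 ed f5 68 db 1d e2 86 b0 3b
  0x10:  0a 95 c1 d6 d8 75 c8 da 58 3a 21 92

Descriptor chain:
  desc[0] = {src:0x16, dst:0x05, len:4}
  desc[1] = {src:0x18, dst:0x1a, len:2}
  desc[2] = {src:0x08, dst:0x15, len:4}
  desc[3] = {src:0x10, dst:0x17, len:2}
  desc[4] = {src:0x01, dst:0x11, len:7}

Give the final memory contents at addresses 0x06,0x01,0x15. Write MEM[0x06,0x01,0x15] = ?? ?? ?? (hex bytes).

MEM[0x06,0x01,0x15] = da eb c8

  after D0: wrote 4B at 0x05 = c8da583a
  after D1: wrote 2B at 0x1a = 583a
  after D2: wrote 4B at 0x15 = 3a68db1d
  after D3: wrote 2B at 0x17 = 0a95
  after D4: wrote 7B at 0x11 = eb289bbdc8da58
query mem[0x06]=0xda, mem[0x01]=0xeb, mem[0x15]=0xc8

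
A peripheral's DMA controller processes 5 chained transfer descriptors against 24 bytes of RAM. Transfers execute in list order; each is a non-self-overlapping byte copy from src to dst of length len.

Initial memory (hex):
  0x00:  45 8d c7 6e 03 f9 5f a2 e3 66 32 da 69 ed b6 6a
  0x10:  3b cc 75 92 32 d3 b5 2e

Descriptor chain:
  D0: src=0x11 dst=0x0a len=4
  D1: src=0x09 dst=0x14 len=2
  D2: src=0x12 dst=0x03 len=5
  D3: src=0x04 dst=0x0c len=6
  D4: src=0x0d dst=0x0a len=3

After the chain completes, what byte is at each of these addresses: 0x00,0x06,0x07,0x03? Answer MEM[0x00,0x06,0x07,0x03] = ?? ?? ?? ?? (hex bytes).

D0: mem[0x0a..0x0d] <- [cc 75 92 32]
D1: mem[0x14..0x15] <- [66 cc]
D2: mem[0x03..0x07] <- [75 92 66 cc b5]
D3: mem[0x0c..0x11] <- [92 66 cc b5 e3 66]
D4: mem[0x0a..0x0c] <- [66 cc b5]
query mem[0x00]=0x45, mem[0x06]=0xcc, mem[0x07]=0xb5, mem[0x03]=0x75

MEM[0x00,0x06,0x07,0x03] = 45 cc b5 75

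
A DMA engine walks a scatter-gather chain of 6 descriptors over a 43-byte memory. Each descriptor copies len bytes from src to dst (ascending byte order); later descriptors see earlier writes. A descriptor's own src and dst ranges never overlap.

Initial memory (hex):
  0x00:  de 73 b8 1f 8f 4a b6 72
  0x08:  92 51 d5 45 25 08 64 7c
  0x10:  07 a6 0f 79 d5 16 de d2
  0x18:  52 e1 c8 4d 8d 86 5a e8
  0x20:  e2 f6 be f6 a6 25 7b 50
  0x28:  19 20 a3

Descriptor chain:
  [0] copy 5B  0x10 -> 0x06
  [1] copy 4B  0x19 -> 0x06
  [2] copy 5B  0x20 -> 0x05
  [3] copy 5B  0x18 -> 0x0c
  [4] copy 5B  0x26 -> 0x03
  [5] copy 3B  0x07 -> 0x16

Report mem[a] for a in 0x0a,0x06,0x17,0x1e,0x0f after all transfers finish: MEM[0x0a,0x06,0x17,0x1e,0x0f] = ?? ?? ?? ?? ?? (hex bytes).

#0 dst[0x06+5] := {0x07,0xa6,0x0f,0x79,0xd5}
#1 dst[0x06+4] := {0xe1,0xc8,0x4d,0x8d}
#2 dst[0x05+5] := {0xe2,0xf6,0xbe,0xf6,0xa6}
#3 dst[0x0c+5] := {0x52,0xe1,0xc8,0x4d,0x8d}
#4 dst[0x03+5] := {0x7b,0x50,0x19,0x20,0xa3}
#5 dst[0x16+3] := {0xa3,0xf6,0xa6}
query mem[0x0a]=0xd5, mem[0x06]=0x20, mem[0x17]=0xf6, mem[0x1e]=0x5a, mem[0x0f]=0x4d

MEM[0x0a,0x06,0x17,0x1e,0x0f] = d5 20 f6 5a 4d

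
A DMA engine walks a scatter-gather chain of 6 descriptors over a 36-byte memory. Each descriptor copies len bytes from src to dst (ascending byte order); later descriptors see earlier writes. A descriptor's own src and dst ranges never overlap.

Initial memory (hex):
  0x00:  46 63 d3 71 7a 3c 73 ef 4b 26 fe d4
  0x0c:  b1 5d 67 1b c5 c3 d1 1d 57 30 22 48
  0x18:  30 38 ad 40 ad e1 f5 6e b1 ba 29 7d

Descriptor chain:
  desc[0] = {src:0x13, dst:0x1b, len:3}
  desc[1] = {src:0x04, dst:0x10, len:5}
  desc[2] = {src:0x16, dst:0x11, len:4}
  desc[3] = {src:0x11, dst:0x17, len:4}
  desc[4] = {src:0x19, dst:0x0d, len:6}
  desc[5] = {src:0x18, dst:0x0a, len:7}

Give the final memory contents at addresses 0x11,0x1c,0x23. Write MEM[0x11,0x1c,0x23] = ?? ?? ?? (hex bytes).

#0 dst[0x1b+3] := {0x1d,0x57,0x30}
#1 dst[0x10+5] := {0x7a,0x3c,0x73,0xef,0x4b}
#2 dst[0x11+4] := {0x22,0x48,0x30,0x38}
#3 dst[0x17+4] := {0x22,0x48,0x30,0x38}
#4 dst[0x0d+6] := {0x30,0x38,0x1d,0x57,0x30,0xf5}
#5 dst[0x0a+7] := {0x48,0x30,0x38,0x1d,0x57,0x30,0xf5}
query mem[0x11]=0x30, mem[0x1c]=0x57, mem[0x23]=0x7d

MEM[0x11,0x1c,0x23] = 30 57 7d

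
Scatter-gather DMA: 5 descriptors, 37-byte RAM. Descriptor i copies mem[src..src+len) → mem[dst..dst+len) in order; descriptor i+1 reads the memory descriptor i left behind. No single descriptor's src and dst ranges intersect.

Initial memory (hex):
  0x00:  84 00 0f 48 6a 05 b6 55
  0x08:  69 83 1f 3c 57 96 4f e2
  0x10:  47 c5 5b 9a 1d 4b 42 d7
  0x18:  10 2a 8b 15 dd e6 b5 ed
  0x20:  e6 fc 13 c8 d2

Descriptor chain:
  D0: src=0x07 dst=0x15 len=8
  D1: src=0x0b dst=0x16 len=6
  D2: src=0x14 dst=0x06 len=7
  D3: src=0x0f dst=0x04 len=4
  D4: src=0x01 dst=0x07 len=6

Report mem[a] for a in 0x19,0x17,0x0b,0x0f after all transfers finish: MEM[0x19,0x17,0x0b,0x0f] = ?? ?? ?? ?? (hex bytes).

MEM[0x19,0x17,0x0b,0x0f] = 4f 57 47 e2

#0 dst[0x15+8] := {0x55,0x69,0x83,0x1f,0x3c,0x57,0x96,0x4f}
#1 dst[0x16+6] := {0x3c,0x57,0x96,0x4f,0xe2,0x47}
#2 dst[0x06+7] := {0x1d,0x55,0x3c,0x57,0x96,0x4f,0xe2}
#3 dst[0x04+4] := {0xe2,0x47,0xc5,0x5b}
#4 dst[0x07+6] := {0x00,0x0f,0x48,0xe2,0x47,0xc5}
query mem[0x19]=0x4f, mem[0x17]=0x57, mem[0x0b]=0x47, mem[0x0f]=0xe2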